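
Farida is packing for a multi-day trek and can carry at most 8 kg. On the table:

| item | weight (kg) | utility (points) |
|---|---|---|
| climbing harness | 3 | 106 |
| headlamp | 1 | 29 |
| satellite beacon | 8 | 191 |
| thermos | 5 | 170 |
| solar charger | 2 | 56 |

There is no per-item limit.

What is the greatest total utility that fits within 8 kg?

276

A density-first pass picks 2×climbing harness + 2×headlamp — 270 at 8 kg.
The 5 kg tied up in climbing harness and 2×headlamp is better spent on thermos — total rises to 276 (8 kg).
No other feasible combination exceeds 276.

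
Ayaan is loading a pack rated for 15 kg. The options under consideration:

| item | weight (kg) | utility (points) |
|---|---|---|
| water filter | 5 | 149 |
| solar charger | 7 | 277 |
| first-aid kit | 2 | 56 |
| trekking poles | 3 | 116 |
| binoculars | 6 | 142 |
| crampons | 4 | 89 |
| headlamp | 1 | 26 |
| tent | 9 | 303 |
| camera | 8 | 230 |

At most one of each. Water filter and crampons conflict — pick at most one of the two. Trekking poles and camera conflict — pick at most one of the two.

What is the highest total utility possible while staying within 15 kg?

Ranking by ratio (utility/kg): solar charger 39.57, trekking poles 38.67, tent 33.67.
Water filter + solar charger + trekking poles uses 15 of the 15 kg and totals 542.

542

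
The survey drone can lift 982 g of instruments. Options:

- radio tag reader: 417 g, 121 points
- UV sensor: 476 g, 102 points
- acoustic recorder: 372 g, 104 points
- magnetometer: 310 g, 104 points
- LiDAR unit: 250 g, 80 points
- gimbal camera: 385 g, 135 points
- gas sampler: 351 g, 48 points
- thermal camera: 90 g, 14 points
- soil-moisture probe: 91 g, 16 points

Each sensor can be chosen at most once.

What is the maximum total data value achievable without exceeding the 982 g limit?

319

Density check — gimbal camera 0.35, magnetometer 0.34, LiDAR unit 0.32 are the best per g.
Best packing: magnetometer + LiDAR unit + gimbal camera — 945 g, 319 total.
Runner-up radio tag reader + magnetometer + LiDAR unit tops out at 305.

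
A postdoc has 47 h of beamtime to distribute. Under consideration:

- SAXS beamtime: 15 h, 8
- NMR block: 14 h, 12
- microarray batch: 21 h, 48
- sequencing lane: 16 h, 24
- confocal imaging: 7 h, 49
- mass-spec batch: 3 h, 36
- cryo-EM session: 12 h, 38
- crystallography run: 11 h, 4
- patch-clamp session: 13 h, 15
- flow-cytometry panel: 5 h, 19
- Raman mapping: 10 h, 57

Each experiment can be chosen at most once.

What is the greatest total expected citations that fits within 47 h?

209

Ranking by ratio (expected citations/h): mass-spec batch 12.00, confocal imaging 7.00, Raman mapping 5.70.
Taking the top-ratio experiments first gives confocal imaging + mass-spec batch + cryo-EM session + flow-cytometry panel + Raman mapping for 199 (37 h).
Dropping cryo-EM session frees 12 h; slotting in microarray batch (21 h) lifts the total to 209 at 46 h.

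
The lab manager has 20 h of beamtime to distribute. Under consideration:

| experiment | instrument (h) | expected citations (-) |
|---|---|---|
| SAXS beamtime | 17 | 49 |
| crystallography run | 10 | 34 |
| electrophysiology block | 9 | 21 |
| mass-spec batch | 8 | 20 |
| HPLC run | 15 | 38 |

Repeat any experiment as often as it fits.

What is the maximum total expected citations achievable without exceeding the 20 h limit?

68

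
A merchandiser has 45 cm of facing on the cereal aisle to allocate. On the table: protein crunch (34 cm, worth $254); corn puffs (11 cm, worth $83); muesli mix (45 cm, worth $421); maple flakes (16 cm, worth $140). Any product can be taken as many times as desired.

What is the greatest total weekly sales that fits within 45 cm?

The ratio ordering already packs tightly: muesli mix, 45 cm, 421.
Nothing else within 45 cm beats 421.

421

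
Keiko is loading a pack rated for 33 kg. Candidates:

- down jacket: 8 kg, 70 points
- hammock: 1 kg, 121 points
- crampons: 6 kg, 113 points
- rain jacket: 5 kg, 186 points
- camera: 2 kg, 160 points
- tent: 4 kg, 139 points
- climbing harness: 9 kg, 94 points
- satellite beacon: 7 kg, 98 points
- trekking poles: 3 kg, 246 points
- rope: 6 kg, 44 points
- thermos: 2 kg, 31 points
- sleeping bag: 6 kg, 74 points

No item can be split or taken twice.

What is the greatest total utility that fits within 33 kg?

Best packing: hammock + crampons + rain jacket + camera + tent + satellite beacon + trekking poles + thermos — 30 kg, 1094 total.

1094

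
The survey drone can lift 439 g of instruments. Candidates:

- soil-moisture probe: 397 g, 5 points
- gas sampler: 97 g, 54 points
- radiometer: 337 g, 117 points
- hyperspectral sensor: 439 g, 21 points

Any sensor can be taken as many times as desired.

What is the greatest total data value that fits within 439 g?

216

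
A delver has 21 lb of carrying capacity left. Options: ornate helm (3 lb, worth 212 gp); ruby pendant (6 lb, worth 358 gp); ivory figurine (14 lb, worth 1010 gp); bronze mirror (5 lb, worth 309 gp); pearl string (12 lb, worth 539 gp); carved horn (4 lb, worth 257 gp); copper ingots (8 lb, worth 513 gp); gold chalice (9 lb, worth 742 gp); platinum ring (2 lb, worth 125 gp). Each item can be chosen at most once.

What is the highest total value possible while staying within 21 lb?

Greedy by ratio would take ornate helm + carved horn + gold chalice + platinum ring: 18 lb used, total 1336.
Replace platinum ring with bronze mirror: the trade gains 184 net, giving 1520 at 21 lb.
An exhaustive check of the 512 subsets confirms 1520.

1520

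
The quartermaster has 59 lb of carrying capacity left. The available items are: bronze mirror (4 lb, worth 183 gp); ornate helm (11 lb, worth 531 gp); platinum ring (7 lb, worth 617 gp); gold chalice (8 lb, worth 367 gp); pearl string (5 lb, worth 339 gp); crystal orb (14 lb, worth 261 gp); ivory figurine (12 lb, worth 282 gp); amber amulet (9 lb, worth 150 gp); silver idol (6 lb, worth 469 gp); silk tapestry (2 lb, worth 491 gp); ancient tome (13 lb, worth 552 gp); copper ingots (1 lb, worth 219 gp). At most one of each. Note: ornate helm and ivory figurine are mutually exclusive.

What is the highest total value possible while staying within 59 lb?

3768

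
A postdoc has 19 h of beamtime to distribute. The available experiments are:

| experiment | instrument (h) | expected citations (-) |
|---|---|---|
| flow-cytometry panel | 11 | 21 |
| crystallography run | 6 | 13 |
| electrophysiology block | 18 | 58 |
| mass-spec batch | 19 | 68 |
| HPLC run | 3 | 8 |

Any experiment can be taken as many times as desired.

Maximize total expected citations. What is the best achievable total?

68

Best packing: mass-spec batch — 19 h, 68 total.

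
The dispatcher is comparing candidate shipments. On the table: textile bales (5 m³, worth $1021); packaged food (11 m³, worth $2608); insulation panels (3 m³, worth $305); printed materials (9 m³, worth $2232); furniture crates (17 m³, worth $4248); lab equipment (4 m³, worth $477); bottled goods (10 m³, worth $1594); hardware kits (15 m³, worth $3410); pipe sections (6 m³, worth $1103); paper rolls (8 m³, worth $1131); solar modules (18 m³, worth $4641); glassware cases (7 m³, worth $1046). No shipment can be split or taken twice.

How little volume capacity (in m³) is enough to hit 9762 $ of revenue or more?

40

Look for the lowest-volume combination reaching 9762.
Taking textile bales + furniture crates + solar modules gives 9910 (≥ 9762) for 40 m³.
Any bundle with less than 40 m³ falls short of 9762.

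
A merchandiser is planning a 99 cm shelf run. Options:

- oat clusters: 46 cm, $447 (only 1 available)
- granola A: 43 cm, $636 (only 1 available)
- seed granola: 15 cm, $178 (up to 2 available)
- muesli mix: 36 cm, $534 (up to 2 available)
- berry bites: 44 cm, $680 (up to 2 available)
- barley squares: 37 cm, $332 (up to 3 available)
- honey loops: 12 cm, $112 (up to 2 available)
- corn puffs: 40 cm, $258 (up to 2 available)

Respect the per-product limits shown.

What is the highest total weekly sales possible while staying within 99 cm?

By weekly sales per cm: berry bites 15.45, muesli mix 14.83, granola A 14.79 lead.
Taking the top-ratio products first gives 2×berry bites for 1360 (88 cm).
Dropping berry bites frees 44 cm; slotting in granola A + honey loops (55 cm) lifts the total to 1428 at 99 cm.

1428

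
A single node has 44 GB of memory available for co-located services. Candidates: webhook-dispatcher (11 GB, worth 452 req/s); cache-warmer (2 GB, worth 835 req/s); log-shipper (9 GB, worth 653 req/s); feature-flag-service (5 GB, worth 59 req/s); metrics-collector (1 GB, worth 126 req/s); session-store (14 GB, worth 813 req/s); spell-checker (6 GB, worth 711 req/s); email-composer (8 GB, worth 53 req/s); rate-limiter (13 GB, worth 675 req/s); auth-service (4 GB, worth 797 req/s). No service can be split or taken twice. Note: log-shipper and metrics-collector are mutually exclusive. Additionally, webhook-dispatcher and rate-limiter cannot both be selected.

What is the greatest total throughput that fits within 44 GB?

Cache-warmer + metrics-collector + session-store + spell-checker + rate-limiter + auth-service uses 40 of the 44 GB and totals 3957.

3957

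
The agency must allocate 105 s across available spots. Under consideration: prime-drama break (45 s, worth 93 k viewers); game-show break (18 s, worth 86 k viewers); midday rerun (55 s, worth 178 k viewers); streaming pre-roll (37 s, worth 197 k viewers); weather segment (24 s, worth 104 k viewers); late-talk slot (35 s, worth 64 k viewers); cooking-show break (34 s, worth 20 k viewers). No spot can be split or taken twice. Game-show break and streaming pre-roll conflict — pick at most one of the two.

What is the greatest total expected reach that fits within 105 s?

375

Ranking by ratio (expected reach/s): streaming pre-roll 5.32, game-show break 4.78, weather segment 4.33, midday rerun 3.24.
Best packing: midday rerun + streaming pre-roll — 92 s, 375 total.
An exhaustive check of the 128 subsets confirms 375.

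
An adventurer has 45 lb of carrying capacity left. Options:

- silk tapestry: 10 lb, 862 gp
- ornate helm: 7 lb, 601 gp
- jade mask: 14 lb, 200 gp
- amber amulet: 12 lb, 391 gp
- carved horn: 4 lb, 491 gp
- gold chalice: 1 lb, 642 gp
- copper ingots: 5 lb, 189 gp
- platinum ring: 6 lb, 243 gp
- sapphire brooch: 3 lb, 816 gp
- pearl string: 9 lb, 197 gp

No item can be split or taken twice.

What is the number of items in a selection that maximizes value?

7

The maximum value within 45 lb is 4046.
silk tapestry + ornate helm + amber amulet + carved horn + gold chalice + platinum ring + sapphire brooch hits 4046 at 43 lb.
All optima have 7 items.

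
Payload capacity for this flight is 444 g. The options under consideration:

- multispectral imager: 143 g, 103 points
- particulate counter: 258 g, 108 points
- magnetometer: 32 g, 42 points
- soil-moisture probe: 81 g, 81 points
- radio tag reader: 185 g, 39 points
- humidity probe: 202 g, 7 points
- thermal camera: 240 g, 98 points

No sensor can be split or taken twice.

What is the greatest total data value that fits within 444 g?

Ranking by ratio (data value/g): magnetometer 1.31, soil-moisture probe 1.00, multispectral imager 0.72, particulate counter 0.42.
Taking multispectral imager + magnetometer + soil-moisture probe + radio tag reader: 441 g used, 265 in data value.
Next best is multispectral imager + particulate counter + magnetometer at 253 (433 g) — short by 12.

265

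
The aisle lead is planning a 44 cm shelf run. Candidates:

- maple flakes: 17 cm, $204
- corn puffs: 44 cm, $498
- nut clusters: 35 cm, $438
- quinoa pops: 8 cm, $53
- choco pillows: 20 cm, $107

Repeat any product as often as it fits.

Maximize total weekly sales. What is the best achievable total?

Density check — nut clusters 12.51, maple flakes 12.00, corn puffs 11.32 are the best per cm.
Filling by ratio: nut clusters + quinoa pops for 491, with 1 cm left unused.
The 43 cm tied up in nut clusters and quinoa pops is better spent on corn puffs — total rises to 498 (44 cm).
No other feasible combination exceeds 498.

498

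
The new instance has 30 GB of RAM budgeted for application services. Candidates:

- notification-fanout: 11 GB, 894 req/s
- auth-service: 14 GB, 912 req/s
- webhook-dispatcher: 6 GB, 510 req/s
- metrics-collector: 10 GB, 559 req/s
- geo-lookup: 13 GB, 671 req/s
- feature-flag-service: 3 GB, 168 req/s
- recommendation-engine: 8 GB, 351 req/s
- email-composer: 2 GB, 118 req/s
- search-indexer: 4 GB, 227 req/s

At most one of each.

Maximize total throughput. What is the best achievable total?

Filling by ratio: notification-fanout + webhook-dispatcher + feature-flag-service + email-composer + search-indexer for 1917, with 4 GB left unused.
Dropping email-composer and search-indexer frees 6 GB; slotting in metrics-collector (10 GB) lifts the total to 2131 at 30 GB.
The closest alternative, notification-fanout + auth-service + feature-flag-service + email-composer, reaches only 2092.

2131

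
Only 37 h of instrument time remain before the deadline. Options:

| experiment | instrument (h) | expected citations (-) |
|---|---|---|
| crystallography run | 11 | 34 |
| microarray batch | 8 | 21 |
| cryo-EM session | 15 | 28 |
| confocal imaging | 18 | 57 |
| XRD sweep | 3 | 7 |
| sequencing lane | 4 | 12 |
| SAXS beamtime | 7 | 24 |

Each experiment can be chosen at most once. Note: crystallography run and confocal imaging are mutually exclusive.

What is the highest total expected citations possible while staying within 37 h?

Best packing: microarray batch + confocal imaging + sequencing lane + SAXS beamtime — 37 h, 114 total.

114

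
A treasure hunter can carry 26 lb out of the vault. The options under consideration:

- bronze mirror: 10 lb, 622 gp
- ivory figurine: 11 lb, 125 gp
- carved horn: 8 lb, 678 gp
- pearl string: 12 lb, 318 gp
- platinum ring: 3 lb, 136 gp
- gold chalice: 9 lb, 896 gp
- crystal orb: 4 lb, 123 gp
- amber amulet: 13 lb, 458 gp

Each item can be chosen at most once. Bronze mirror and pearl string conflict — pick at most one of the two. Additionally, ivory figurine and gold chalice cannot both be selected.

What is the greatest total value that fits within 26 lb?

Density check — gold chalice 99.56, carved horn 84.75, bronze mirror 62.20, platinum ring 45.33 are the best per lb.
The ratio ordering already packs tightly: carved horn + platinum ring + gold chalice + crystal orb, 24 lb, 1833.
No other feasible combination exceeds 1833.

1833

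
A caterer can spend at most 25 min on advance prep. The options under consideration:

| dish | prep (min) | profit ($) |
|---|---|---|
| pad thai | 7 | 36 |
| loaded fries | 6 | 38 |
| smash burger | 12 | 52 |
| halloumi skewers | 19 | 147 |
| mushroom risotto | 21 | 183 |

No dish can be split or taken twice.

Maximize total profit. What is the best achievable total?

185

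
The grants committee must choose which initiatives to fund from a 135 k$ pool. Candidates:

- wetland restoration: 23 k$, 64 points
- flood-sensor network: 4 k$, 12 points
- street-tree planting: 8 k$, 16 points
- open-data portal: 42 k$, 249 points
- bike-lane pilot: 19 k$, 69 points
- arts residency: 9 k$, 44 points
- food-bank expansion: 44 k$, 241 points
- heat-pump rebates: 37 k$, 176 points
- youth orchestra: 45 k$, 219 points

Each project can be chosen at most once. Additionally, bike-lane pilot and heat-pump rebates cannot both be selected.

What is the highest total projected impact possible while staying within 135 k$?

721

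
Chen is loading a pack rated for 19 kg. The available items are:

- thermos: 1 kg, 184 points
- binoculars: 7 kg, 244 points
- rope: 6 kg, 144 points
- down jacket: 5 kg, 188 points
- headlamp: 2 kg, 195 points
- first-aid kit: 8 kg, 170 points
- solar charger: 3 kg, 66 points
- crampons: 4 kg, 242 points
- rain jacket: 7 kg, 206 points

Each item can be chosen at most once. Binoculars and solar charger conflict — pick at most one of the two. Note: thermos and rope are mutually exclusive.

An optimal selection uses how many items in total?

The maximum utility within 19 kg is 1053.
One optimal bundle: thermos + binoculars + down jacket + headlamp + crampons (19 kg).
Any selection reaching 1053 contains exactly 5 items.

5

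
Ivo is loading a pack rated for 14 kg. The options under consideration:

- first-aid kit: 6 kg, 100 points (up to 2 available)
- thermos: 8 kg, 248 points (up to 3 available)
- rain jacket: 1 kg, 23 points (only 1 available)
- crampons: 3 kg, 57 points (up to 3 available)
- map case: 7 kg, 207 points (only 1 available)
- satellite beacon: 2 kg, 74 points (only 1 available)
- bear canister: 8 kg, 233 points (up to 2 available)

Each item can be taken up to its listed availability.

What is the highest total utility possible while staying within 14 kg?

Thermos + rain jacket + crampons + satellite beacon uses 14 of the 14 kg and totals 402.

402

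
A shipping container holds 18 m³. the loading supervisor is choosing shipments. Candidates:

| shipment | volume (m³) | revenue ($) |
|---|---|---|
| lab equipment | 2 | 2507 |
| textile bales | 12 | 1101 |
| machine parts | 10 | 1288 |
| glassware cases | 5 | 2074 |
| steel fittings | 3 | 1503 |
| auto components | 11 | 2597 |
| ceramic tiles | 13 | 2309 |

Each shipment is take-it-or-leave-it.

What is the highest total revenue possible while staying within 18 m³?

7178

By revenue per m³: lab equipment 1253.50, steel fittings 501.00, glassware cases 414.80 lead.
The ratio heuristic lands on lab equipment + glassware cases + steel fittings (6084) but leaves 8 m³ idle.
The 3 m³ tied up in steel fittings is better spent on auto components — total rises to 7178 (18 m³).
Next best is lab equipment + steel fittings + auto components at 6607 (16 m³) — short by 571.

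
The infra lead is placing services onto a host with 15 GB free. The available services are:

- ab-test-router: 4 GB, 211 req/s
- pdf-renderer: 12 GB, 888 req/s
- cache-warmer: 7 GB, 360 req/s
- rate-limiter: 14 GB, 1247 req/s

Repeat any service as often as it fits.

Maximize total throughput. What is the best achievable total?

1247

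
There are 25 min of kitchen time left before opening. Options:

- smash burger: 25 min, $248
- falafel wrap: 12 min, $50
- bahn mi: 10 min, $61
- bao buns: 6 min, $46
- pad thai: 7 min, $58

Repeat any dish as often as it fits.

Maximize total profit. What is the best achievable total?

248

Taking smash burger: 25 min used, 248 in profit.
That's the maximum — no swap from here does better than 248.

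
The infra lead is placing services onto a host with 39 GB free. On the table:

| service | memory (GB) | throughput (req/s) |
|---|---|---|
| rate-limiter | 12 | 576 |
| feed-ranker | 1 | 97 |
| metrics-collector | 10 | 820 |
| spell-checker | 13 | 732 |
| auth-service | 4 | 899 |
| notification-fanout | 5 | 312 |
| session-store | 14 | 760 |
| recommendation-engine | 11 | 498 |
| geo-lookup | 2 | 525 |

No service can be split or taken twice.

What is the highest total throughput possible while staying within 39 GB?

3413

The ratio heuristic lands on feed-ranker + metrics-collector + spell-checker + auth-service + notification-fanout + geo-lookup (3385) but leaves 4 GB idle.
Replace spell-checker with session-store: the trade gains 28 net, giving 3413 at 36 GB.
Next best is feed-ranker + metrics-collector + spell-checker + auth-service + notification-fanout + geo-lookup at 3385 (35 GB) — short by 28.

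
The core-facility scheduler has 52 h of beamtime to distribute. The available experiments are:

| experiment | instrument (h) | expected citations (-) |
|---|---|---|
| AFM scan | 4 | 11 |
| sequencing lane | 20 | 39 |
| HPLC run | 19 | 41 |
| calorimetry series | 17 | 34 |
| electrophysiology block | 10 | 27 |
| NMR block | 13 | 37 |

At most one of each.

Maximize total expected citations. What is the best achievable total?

Filling by ratio: AFM scan + HPLC run + electrophysiology block + NMR block for 116, with 6 h left unused.
Dropping AFM scan and electrophysiology block frees 14 h; slotting in sequencing lane (20 h) lifts the total to 117 at 52 h.
Every other selection either busts 52 h or fails to beat 117.

117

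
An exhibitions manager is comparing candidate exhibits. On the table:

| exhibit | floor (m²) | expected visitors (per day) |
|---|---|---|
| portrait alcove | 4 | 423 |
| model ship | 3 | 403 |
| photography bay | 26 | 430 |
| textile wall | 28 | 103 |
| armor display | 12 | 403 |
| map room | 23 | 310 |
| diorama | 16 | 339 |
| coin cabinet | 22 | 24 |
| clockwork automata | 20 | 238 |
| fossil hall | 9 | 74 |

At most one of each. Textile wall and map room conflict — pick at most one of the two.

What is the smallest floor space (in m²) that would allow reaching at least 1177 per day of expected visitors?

19

Need the lightest bundle worth ≥ 1177.
Taking portrait alcove + model ship + armor display gives 1229 (≥ 1177) for 19 m².
Any bundle with less than 19 m² falls short of 1177.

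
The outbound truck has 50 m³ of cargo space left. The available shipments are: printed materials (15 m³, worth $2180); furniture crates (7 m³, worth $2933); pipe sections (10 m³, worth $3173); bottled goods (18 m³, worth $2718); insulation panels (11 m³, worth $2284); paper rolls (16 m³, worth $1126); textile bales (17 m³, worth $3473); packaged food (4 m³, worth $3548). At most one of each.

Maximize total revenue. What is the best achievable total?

By revenue per m³: packaged food 887.00, furniture crates 419.00, pipe sections 317.30, insulation panels 207.64 lead.
Best packing: furniture crates + pipe sections + insulation panels + textile bales + packaged food — 49 m³, 15411 total.

15411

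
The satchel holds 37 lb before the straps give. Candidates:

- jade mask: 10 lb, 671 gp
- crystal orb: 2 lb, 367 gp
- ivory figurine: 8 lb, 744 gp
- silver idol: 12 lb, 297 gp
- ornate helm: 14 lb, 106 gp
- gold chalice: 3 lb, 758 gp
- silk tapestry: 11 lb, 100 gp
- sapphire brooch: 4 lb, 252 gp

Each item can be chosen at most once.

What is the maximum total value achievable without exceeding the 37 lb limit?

Greedy by ratio would take jade mask + crystal orb + ivory figurine + gold chalice + sapphire brooch: 27 lb used, total 2792.
Dropping sapphire brooch frees 4 lb; slotting in silver idol (12 lb) lifts the total to 2837 at 35 lb.

2837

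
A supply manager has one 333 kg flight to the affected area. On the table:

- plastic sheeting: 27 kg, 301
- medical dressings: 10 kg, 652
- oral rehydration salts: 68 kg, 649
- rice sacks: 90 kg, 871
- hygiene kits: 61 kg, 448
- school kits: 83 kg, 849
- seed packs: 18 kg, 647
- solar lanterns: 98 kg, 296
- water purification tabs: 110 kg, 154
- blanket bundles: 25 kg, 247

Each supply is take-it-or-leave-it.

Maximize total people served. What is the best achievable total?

4216

Taking plastic sheeting + medical dressings + oral rehydration salts + rice sacks + school kits + seed packs + blanket bundles: 321 kg used, 4216 in people served.
Nothing else within 333 kg beats 4216.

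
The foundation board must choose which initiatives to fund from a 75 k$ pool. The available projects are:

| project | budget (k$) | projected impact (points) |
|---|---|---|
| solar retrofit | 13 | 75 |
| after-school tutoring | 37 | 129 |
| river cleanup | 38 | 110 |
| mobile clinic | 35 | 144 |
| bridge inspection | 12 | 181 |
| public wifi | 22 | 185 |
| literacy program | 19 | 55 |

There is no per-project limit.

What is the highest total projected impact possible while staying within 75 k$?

Taking 6×bridge inspection: 72 k$ used, 1086 in projected impact.
The spare 3 k$ is too small for any remaining project, and no exchange beats 1086.

1086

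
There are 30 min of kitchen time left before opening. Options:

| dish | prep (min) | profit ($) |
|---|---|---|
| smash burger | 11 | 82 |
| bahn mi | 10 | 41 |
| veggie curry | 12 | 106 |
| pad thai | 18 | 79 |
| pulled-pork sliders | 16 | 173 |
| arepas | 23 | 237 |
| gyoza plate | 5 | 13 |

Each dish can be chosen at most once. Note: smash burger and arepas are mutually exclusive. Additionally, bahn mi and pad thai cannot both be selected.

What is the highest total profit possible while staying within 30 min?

Best packing: veggie curry + pulled-pork sliders — 28 min, 279 total.
The closest alternative, smash burger + pulled-pork sliders, reaches only 255.

279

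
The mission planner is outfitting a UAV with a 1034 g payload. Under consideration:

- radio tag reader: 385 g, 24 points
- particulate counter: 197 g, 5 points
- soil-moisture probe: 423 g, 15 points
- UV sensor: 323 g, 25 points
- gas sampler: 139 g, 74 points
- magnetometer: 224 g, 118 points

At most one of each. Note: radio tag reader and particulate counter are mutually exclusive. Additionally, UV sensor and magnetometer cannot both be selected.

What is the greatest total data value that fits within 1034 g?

216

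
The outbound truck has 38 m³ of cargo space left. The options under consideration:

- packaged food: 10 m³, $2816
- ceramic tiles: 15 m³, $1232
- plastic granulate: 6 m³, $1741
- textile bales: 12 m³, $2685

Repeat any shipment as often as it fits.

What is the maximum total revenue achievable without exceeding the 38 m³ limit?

10855

By revenue per m³: plastic granulate 290.17, packaged food 281.60, textile bales 223.75, ceramic tiles 82.13 lead.
Filling by ratio: 6×plastic granulate for 10446, with 2 m³ left unused.
Replace 3×plastic granulate with 2×packaged food: the trade gains 409 net, giving 10855 at 38 m³.
No other feasible combination exceeds 10855.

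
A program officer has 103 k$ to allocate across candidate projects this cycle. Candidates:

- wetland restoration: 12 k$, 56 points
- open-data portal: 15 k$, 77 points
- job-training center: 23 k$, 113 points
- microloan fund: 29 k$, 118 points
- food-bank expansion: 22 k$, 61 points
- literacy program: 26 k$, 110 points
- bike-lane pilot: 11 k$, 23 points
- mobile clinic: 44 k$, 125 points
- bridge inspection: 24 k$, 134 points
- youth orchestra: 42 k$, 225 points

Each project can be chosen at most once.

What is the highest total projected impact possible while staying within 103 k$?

528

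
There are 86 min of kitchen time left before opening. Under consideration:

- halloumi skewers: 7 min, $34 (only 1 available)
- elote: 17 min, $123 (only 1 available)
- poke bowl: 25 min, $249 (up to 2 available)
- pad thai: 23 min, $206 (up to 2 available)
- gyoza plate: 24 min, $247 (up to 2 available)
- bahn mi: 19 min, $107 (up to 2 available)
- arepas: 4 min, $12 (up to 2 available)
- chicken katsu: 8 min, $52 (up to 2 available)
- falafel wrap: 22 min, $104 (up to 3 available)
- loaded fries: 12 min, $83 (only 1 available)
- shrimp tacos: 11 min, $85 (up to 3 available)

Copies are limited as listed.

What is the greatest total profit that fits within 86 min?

830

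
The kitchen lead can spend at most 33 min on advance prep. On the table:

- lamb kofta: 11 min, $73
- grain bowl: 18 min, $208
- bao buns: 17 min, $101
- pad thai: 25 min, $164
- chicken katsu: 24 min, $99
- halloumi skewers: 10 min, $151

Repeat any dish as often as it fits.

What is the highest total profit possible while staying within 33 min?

453

The ratio ordering already packs tightly: 3×halloumi skewers, 30 min, 453.
The spare 3 min is too small for any remaining dish, and no exchange beats 453.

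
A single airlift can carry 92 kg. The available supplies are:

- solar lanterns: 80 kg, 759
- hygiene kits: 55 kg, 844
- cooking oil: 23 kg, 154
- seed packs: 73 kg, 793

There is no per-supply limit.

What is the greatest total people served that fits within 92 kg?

998

The ratio ordering already packs tightly: hygiene kits + cooking oil, 78 kg, 998.
The spare 14 kg is too small for any remaining supply, and no exchange beats 998.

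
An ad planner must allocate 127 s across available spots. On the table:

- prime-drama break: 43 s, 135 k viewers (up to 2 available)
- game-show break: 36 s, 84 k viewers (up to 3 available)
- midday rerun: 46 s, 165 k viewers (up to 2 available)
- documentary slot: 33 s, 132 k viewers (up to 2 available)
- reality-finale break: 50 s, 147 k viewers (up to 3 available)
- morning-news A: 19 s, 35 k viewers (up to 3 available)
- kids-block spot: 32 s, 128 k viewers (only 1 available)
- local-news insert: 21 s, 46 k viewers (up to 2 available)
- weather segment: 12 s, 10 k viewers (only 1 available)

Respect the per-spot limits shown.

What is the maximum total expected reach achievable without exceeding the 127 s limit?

A density-first pass picks 2×documentary slot + kids-block spot + local-news insert — 438 at 119 s.
Replace documentary slot and kids-block spot and local-news insert with 2×midday rerun: the trade gains 24 net, giving 462 at 125 s.

462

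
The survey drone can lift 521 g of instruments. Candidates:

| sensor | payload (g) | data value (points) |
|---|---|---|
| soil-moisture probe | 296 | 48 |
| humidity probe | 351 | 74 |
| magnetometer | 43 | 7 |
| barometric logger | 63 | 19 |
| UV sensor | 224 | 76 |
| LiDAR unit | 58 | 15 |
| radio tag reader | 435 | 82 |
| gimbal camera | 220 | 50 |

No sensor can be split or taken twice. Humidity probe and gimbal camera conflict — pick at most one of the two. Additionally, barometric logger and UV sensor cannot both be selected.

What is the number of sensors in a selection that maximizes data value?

3

Best achievable data value is 141.
For example UV sensor + LiDAR unit + gimbal camera achieves it, using 502 g.
Every optimal selection uses 3 sensors.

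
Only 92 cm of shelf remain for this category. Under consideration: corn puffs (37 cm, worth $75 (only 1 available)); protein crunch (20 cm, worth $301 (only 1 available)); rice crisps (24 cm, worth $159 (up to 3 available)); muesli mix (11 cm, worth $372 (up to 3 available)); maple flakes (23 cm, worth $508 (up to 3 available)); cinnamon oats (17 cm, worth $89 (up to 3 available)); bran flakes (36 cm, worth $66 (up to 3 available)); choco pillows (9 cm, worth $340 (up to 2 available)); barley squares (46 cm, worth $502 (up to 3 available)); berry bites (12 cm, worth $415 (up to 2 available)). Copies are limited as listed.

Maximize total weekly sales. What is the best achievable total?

2794

By weekly sales per cm: choco pillows 37.78, berry bites 34.58, muesli mix 33.82 lead.
Greedy by ratio would take 3×muesli mix + cinnamon oats + 2×choco pillows + 2×berry bites: 92 cm used, total 2715.
Dropping cinnamon oats and choco pillows frees 26 cm; slotting in maple flakes (23 cm) lifts the total to 2794 at 89 cm.
No other feasible combination exceeds 2794.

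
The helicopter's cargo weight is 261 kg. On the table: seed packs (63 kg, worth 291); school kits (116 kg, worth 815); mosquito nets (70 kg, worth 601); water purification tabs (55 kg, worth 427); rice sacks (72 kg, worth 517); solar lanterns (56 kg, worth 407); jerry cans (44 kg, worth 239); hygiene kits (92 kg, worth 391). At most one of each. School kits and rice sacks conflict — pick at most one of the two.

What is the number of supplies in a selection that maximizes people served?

4

Best achievable people served is 1952.
mosquito nets + water purification tabs + rice sacks + solar lanterns hits 1952 at 253 kg.
Any selection reaching 1952 contains exactly 4 supplies.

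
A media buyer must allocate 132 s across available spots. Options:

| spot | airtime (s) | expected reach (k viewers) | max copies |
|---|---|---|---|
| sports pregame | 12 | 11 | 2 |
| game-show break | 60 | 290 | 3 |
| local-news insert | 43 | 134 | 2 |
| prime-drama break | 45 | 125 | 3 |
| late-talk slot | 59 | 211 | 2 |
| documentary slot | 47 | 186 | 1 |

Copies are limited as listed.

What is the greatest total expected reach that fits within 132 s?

591

Best packing: sports pregame + 2×game-show break — 132 s, 591 total.
Nothing else within 132 s beats 591.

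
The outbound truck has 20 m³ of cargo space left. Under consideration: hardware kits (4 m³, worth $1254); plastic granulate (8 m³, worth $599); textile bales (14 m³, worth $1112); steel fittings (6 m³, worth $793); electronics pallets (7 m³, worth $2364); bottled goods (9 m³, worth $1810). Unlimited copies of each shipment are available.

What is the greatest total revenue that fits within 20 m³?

6270

A density-first pass picks hardware kits + 2×electronics pallets — 5982 at 18 m³.
Replace 2×electronics pallets with 4×hardware kits: the trade gains 288 net, giving 6270 at 20 m³.
Every other selection either busts 20 m³ or fails to beat 6270.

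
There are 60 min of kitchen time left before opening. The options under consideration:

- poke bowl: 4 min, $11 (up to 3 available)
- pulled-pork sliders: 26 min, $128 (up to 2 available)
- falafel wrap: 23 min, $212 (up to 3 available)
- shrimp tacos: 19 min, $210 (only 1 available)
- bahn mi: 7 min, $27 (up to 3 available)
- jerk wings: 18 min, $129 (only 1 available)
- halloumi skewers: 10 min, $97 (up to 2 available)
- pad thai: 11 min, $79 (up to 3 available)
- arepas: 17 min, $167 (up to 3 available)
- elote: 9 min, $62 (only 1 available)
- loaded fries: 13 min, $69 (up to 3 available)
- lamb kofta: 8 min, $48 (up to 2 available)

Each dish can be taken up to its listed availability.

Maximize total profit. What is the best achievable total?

589

A density-first pass picks shrimp tacos + bahn mi + 2×arepas — 571 at 60 min.
Dropping bahn mi and arepas frees 24 min; slotting in falafel wrap (23 min) lifts the total to 589 at 59 min.
Nothing else within 60 min beats 589.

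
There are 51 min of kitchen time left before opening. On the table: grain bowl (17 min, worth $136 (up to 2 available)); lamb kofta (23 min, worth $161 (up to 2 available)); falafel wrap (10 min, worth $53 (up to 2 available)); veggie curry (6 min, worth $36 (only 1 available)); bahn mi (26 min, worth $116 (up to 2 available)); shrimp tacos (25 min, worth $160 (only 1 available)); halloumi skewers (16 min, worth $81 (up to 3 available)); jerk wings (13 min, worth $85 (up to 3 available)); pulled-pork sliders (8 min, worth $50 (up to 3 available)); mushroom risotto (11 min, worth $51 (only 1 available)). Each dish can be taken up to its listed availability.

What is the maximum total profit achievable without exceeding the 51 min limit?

372

Ranking by ratio (profit/min): grain bowl 8.00, lamb kofta 7.00, jerk wings 6.54.
The ratio heuristic lands on 2×grain bowl + jerk wings (357) but leaves 4 min idle.
Replace jerk wings with 2×pulled-pork sliders: the trade gains 15 net, giving 372 at 50 min.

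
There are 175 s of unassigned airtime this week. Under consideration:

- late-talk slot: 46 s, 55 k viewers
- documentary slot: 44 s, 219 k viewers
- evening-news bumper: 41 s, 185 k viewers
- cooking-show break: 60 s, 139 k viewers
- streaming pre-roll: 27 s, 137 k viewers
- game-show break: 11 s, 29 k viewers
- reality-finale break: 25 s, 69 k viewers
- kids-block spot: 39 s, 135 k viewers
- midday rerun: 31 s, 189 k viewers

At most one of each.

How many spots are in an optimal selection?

Optimal total is 799.
For example documentary slot + evening-news bumper + streaming pre-roll + reality-finale break + midday rerun achieves it, using 168 s.
Any selection reaching 799 contains exactly 5 spots.

5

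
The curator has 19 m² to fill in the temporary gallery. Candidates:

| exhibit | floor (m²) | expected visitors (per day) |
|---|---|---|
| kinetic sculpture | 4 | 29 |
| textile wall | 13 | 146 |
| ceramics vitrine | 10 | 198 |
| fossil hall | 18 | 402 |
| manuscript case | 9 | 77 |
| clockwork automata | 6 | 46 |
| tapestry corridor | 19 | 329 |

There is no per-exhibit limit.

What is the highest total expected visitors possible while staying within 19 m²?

402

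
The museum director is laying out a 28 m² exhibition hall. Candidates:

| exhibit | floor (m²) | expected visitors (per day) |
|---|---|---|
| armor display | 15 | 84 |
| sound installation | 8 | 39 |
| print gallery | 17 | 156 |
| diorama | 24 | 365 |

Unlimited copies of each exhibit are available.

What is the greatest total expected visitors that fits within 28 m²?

Best packing: diorama — 24 m², 365 total.
No other feasible combination exceeds 365.

365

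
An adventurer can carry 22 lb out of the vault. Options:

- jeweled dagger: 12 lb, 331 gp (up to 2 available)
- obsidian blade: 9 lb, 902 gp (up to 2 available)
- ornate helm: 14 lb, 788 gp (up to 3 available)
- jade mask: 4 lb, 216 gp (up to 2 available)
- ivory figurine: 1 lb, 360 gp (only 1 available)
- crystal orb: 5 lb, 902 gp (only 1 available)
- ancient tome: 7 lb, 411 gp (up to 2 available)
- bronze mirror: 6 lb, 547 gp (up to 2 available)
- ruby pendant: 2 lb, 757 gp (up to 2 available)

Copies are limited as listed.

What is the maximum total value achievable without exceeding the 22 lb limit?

3870

Greedy by ratio would take obsidian blade + ivory figurine + crystal orb + 2×ruby pendant: 19 lb used, total 3678.
Replace obsidian blade with 2×bronze mirror: the trade gains 192 net, giving 3870 at 22 lb.
That's the maximum — no swap from here does better than 3870.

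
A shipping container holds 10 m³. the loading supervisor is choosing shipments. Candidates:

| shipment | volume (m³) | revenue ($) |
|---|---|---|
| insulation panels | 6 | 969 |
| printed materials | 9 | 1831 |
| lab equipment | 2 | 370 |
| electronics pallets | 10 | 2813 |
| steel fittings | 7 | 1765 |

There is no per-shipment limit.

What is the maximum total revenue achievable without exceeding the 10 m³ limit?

The ratio ordering already packs tightly: electronics pallets, 10 m³, 2813.
Every other selection either busts 10 m³ or fails to beat 2813.

2813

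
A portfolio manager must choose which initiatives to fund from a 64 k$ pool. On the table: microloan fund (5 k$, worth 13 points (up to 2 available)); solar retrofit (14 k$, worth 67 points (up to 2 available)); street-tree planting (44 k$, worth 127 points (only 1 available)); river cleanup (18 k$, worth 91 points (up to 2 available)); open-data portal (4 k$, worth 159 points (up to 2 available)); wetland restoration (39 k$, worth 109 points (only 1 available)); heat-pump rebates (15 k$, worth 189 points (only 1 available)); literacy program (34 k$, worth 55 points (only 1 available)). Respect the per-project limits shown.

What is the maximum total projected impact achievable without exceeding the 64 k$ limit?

Ranking by ratio (projected impact/k$): open-data portal 39.75, heat-pump rebates 12.60, river cleanup 5.06, solar retrofit 4.79.
Microloan fund + 2×river cleanup + 2×open-data portal + heat-pump rebates uses 64 of the 64 k$ and totals 702.
No other feasible combination exceeds 702.

702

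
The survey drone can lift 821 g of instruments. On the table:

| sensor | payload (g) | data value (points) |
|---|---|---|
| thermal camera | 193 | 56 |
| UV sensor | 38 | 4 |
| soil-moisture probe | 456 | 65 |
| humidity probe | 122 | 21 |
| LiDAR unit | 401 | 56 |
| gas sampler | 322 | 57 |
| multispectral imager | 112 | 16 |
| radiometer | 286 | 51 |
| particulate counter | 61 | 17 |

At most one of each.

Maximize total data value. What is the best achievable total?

167

The ratio heuristic lands on thermal camera + UV sensor + humidity probe + multispectral imager + radiometer + particulate counter (165) but leaves 9 g idle.
Dropping UV sensor and radiometer frees 324 g; slotting in gas sampler (322 g) lifts the total to 167 at 810 g.
That's the maximum — no swap from here does better than 167.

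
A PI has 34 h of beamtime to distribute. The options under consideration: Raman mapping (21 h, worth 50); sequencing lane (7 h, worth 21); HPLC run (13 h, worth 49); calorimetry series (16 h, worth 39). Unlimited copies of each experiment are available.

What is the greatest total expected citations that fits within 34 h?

Best packing: sequencing lane + 2×HPLC run — 33 h, 119 total.

119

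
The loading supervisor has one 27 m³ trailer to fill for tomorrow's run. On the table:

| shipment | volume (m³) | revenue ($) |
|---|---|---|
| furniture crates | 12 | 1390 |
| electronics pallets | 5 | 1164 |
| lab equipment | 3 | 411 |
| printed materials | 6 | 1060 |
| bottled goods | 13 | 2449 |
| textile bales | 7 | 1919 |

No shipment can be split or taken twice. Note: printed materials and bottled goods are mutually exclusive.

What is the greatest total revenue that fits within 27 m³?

Density check — textile bales 274.14, electronics pallets 232.80, bottled goods 188.38 are the best per m³.
The ratio ordering already packs tightly: electronics pallets + bottled goods + textile bales, 25 m³, 5532.
The spare 2 m³ is too small for any remaining shipment, and no feasible exchange beats 5532.

5532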